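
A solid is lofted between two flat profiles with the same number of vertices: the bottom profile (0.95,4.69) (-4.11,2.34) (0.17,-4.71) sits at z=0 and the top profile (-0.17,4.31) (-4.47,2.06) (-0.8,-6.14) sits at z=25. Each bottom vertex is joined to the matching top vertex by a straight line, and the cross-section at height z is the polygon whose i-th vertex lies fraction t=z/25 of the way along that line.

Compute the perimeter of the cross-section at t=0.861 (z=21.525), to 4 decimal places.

Perimeter at t=0.861: 24.1516

Cross-section at t=0.861: each vertex is (1-t)·p0[i] + t·p1[i].
  v1: (1-0.861)·(0.95,4.69) + 0.861·(-0.17,4.31) = (-0.0143,4.3628)
  v2: (1-0.861)·(-4.11,2.34) + 0.861·(-4.47,2.06) = (-4.4200,2.0989)
  v3: (1-0.861)·(0.17,-4.71) + 0.861·(-0.8,-6.14) = (-0.6652,-5.9412)
Perimeter = Σ |v_{i+1} − v_i|:
  edge 1→2: √(-4.4056² + -2.2639²) = 4.9533 (running 4.9533)
  edge 2→3: √(3.7548² + -8.0402²) = 8.8737 (running 13.8270)
  edge 3→1: √(0.6509² + 10.3041²) = 10.3246 (running 24.1516)
Perimeter = 24.1516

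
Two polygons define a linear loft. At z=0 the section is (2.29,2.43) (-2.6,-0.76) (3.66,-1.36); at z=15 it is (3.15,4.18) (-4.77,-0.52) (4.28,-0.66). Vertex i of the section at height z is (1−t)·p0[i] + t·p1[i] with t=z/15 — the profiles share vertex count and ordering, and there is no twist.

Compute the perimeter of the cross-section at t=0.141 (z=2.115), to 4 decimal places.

Perimeter at t=0.141: 17.1463

Cross-section at t=0.141: each vertex is (1-t)·p0[i] + t·p1[i].
  v1: (1-0.141)·(2.29,2.43) + 0.141·(3.15,4.18) = (2.4113,2.6767)
  v2: (1-0.141)·(-2.6,-0.76) + 0.141·(-4.77,-0.52) = (-2.9060,-0.7262)
  v3: (1-0.141)·(3.66,-1.36) + 0.141·(4.28,-0.66) = (3.7474,-1.2613)
Perimeter = Σ |v_{i+1} − v_i|:
  edge 1→2: √(-5.3172² + -3.4029²) = 6.3129 (running 6.3129)
  edge 2→3: √(6.6534² + -0.5351²) = 6.6749 (running 12.9878)
  edge 3→1: √(-1.3362² + 3.9380²) = 4.1586 (running 17.1463)
Perimeter = 17.1463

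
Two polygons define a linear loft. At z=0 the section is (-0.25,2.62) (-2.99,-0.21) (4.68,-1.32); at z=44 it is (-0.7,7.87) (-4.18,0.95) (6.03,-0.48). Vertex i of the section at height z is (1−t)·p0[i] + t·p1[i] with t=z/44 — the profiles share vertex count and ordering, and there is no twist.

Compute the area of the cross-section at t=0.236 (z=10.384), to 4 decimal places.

Cross-section at t=0.236: each vertex is (1-t)·p0[i] + t·p1[i].
  v1: (1-0.236)·(-0.25,2.62) + 0.236·(-0.7,7.87) = (-0.3562,3.8590)
  v2: (1-0.236)·(-2.99,-0.21) + 0.236·(-4.18,0.95) = (-3.2708,0.0638)
  v3: (1-0.236)·(4.68,-1.32) + 0.236·(6.03,-0.48) = (4.9986,-1.1218)
Shoelace sum Σ(x_i·y_{i+1} − x_{i+1}·y_i):
  i=1: -0.3562·0.0638 − -3.2708·3.8590 = +12.5995 (running +12.5995)
  i=2: -3.2708·-1.1218 − 4.9986·0.0638 = +3.3504 (running +15.9498)
  i=3: 4.9986·3.8590 − -0.3562·-1.1218 = +18.8900 (running +34.8399)
Area = |Σ|/2 = |34.8399|/2 = 17.4199

Area at t=0.236: 17.4199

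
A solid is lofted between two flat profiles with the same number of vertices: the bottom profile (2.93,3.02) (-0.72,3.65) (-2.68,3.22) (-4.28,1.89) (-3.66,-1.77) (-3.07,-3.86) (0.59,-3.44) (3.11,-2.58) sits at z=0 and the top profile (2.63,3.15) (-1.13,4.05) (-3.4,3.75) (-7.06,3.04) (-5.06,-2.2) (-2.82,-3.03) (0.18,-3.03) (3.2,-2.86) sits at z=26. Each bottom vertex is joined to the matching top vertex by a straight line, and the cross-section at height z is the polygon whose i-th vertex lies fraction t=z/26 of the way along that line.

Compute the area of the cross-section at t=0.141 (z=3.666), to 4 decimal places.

Area at t=0.141: 47.1623

Cross-section at t=0.141: each vertex is (1-t)·p0[i] + t·p1[i].
  v1: (1-0.141)·(2.93,3.02) + 0.141·(2.63,3.15) = (2.8877,3.0383)
  v2: (1-0.141)·(-0.72,3.65) + 0.141·(-1.13,4.05) = (-0.7778,3.7064)
  v3: (1-0.141)·(-2.68,3.22) + 0.141·(-3.4,3.75) = (-2.7815,3.2947)
  v4: (1-0.141)·(-4.28,1.89) + 0.141·(-7.06,3.04) = (-4.6720,2.0521)
  v5: (1-0.141)·(-3.66,-1.77) + 0.141·(-5.06,-2.2) = (-3.8574,-1.8306)
  v6: (1-0.141)·(-3.07,-3.86) + 0.141·(-2.82,-3.03) = (-3.0347,-3.7430)
  v7: (1-0.141)·(0.59,-3.44) + 0.141·(0.18,-3.03) = (0.5322,-3.3822)
  v8: (1-0.141)·(3.11,-2.58) + 0.141·(3.2,-2.86) = (3.1227,-2.6195)
Shoelace sum Σ(x_i·y_{i+1} − x_{i+1}·y_i):
  i=1: 2.8877·3.7064 − -0.7778·3.0383 = +13.0662 (running +13.0662)
  i=2: -0.7778·3.2947 − -2.7815·3.7064 = +7.7468 (running +20.8130)
  i=3: -2.7815·2.0521 − -4.6720·3.2947 = +9.6848 (running +30.4978)
  i=4: -4.6720·-1.8306 − -3.8574·2.0521 = +16.4686 (running +46.9664)
  i=5: -3.8574·-3.7430 − -3.0347·-1.8306 = +8.8826 (running +55.8490)
  i=6: -3.0347·-3.3822 − 0.5322·-3.7430 = +12.2561 (running +68.1051)
  i=7: 0.5322·-2.6195 − 3.1227·-3.3822 = +9.1675 (running +77.2726)
  i=8: 3.1227·3.0383 − 2.8877·-2.6195 = +17.0520 (running +94.3246)
Area = |Σ|/2 = |94.3246|/2 = 47.1623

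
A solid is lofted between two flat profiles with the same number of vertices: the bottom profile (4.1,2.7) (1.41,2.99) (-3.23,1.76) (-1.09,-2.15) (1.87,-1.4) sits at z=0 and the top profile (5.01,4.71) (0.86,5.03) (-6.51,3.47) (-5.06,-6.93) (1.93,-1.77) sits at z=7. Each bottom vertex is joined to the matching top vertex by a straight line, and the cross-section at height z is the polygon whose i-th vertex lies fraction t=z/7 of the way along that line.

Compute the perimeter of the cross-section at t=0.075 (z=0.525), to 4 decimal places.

Perimeter at t=0.075: 20.9780

Cross-section at t=0.075: each vertex is (1-t)·p0[i] + t·p1[i].
  v1: (1-0.075)·(4.1,2.7) + 0.075·(5.01,4.71) = (4.1682,2.8508)
  v2: (1-0.075)·(1.41,2.99) + 0.075·(0.86,5.03) = (1.3687,3.1430)
  v3: (1-0.075)·(-3.23,1.76) + 0.075·(-6.51,3.47) = (-3.4760,1.8883)
  v4: (1-0.075)·(-1.09,-2.15) + 0.075·(-5.06,-6.93) = (-1.3878,-2.5085)
  v5: (1-0.075)·(1.87,-1.4) + 0.075·(1.93,-1.77) = (1.8745,-1.4277)
Perimeter = Σ |v_{i+1} − v_i|:
  edge 1→2: √(-2.7995² + 0.2922²) = 2.8147 (running 2.8147)
  edge 2→3: √(-4.8447² + -1.2548²) = 5.0046 (running 7.8193)
  edge 3→4: √(2.0882² + -4.3967²) = 4.8675 (running 12.6868)
  edge 4→5: √(3.2622² + 1.0807²) = 3.4366 (running 16.1234)
  edge 5→1: √(2.2937² + 4.2785²) = 4.8546 (running 20.9780)
Perimeter = 20.9780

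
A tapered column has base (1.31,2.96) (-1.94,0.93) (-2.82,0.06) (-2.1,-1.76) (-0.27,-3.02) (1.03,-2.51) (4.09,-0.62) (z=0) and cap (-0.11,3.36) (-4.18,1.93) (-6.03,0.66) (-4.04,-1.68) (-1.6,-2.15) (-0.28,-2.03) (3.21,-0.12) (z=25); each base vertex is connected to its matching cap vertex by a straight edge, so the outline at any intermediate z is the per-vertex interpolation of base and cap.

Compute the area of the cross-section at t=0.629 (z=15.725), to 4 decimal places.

Area at t=0.629: 27.8562

Cross-section at t=0.629: each vertex is (1-t)·p0[i] + t·p1[i].
  v1: (1-0.629)·(1.31,2.96) + 0.629·(-0.11,3.36) = (0.4168,3.2116)
  v2: (1-0.629)·(-1.94,0.93) + 0.629·(-4.18,1.93) = (-3.3490,1.5590)
  v3: (1-0.629)·(-2.82,0.06) + 0.629·(-6.03,0.66) = (-4.8391,0.4374)
  v4: (1-0.629)·(-2.1,-1.76) + 0.629·(-4.04,-1.68) = (-3.3203,-1.7097)
  v5: (1-0.629)·(-0.27,-3.02) + 0.629·(-1.6,-2.15) = (-1.1066,-2.4728)
  v6: (1-0.629)·(1.03,-2.51) + 0.629·(-0.28,-2.03) = (0.2060,-2.2081)
  v7: (1-0.629)·(4.09,-0.62) + 0.629·(3.21,-0.12) = (3.5365,-0.3055)
Shoelace sum Σ(x_i·y_{i+1} − x_{i+1}·y_i):
  i=1: 0.4168·1.5590 − -3.3490·3.2116 = +11.4053 (running +11.4053)
  i=2: -3.3490·0.4374 − -4.8391·1.5590 = +6.0793 (running +17.4846)
  i=3: -4.8391·-1.7097 − -3.3203·0.4374 = +9.7256 (running +27.2102)
  i=4: -3.3203·-2.4728 − -1.1066·-1.7097 = +6.3184 (running +33.5286)
  i=5: -1.1066·-2.2081 − 0.2060·-2.4728 = +2.9528 (running +36.4814)
  i=6: 0.2060·-0.3055 − 3.5365·-2.2081 = +7.7459 (running +44.2273)
  i=7: 3.5365·3.2116 − 0.4168·-0.3055 = +11.4851 (running +55.7124)
Area = |Σ|/2 = |55.7124|/2 = 27.8562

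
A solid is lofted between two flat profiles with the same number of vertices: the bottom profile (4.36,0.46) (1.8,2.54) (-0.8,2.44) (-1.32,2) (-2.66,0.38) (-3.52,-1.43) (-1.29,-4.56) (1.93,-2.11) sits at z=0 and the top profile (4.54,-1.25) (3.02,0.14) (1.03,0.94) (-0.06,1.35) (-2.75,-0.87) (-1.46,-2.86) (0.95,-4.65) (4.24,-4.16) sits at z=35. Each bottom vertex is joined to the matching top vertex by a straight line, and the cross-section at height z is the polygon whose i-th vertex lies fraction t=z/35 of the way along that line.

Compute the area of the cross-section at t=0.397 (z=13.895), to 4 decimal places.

Area at t=0.397: 30.6589

Cross-section at t=0.397: each vertex is (1-t)·p0[i] + t·p1[i].
  v1: (1-0.397)·(4.36,0.46) + 0.397·(4.54,-1.25) = (4.4315,-0.2189)
  v2: (1-0.397)·(1.8,2.54) + 0.397·(3.02,0.14) = (2.2843,1.5872)
  v3: (1-0.397)·(-0.8,2.44) + 0.397·(1.03,0.94) = (-0.0735,1.8445)
  v4: (1-0.397)·(-1.32,2) + 0.397·(-0.06,1.35) = (-0.8198,1.7420)
  v5: (1-0.397)·(-2.66,0.38) + 0.397·(-2.75,-0.87) = (-2.6957,-0.1163)
  v6: (1-0.397)·(-3.52,-1.43) + 0.397·(-1.46,-2.86) = (-2.7022,-1.9977)
  v7: (1-0.397)·(-1.29,-4.56) + 0.397·(0.95,-4.65) = (-0.4007,-4.5957)
  v8: (1-0.397)·(1.93,-2.11) + 0.397·(4.24,-4.16) = (2.8471,-2.9238)
Shoelace sum Σ(x_i·y_{i+1} − x_{i+1}·y_i):
  i=1: 4.4315·1.5872 − 2.2843·-0.2189 = +7.5336 (running +7.5336)
  i=2: 2.2843·1.8445 − -0.0735·1.5872 = +4.3301 (running +11.8637)
  i=3: -0.0735·1.7420 − -0.8198·1.8445 = +1.3841 (running +13.2478)
  i=4: -0.8198·-0.1163 − -2.6957·1.7420 = +4.7911 (running +18.0389)
  i=5: -2.6957·-1.9977 − -2.7022·-0.1163 = +5.0712 (running +23.1100)
  i=6: -2.7022·-4.5957 − -0.4007·-1.9977 = +11.6180 (running +34.7280)
  i=7: -0.4007·-2.9238 − 2.8471·-4.5957 = +14.2560 (running +48.9840)
  i=8: 2.8471·-0.2189 − 4.4315·-2.9238 = +12.3338 (running +61.3178)
Area = |Σ|/2 = |61.3178|/2 = 30.6589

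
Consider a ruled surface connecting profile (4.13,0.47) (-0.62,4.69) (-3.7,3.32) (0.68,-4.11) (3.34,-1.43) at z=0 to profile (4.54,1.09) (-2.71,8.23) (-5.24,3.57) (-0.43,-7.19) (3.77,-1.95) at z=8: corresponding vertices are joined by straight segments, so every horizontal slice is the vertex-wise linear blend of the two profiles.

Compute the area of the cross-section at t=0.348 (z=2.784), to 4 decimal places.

Area at t=0.348: 47.2779

Cross-section at t=0.348: each vertex is (1-t)·p0[i] + t·p1[i].
  v1: (1-0.348)·(4.13,0.47) + 0.348·(4.54,1.09) = (4.2727,0.6858)
  v2: (1-0.348)·(-0.62,4.69) + 0.348·(-2.71,8.23) = (-1.3473,5.9219)
  v3: (1-0.348)·(-3.7,3.32) + 0.348·(-5.24,3.57) = (-4.2359,3.4070)
  v4: (1-0.348)·(0.68,-4.11) + 0.348·(-0.43,-7.19) = (0.2937,-5.1818)
  v5: (1-0.348)·(3.34,-1.43) + 0.348·(3.77,-1.95) = (3.4896,-1.6110)
Shoelace sum Σ(x_i·y_{i+1} − x_{i+1}·y_i):
  i=1: 4.2727·5.9219 − -1.3473·0.6858 = +26.2264 (running +26.2264)
  i=2: -1.3473·3.4070 − -4.2359·5.9219 = +20.4945 (running +46.7209)
  i=3: -4.2359·-5.1818 − 0.2937·3.4070 = +20.9492 (running +67.6700)
  i=4: 0.2937·-1.6110 − 3.4896·-5.1818 = +17.6096 (running +85.2796)
  i=5: 3.4896·0.6858 − 4.2727·-1.6110 = +9.2762 (running +94.5558)
Area = |Σ|/2 = |94.5558|/2 = 47.2779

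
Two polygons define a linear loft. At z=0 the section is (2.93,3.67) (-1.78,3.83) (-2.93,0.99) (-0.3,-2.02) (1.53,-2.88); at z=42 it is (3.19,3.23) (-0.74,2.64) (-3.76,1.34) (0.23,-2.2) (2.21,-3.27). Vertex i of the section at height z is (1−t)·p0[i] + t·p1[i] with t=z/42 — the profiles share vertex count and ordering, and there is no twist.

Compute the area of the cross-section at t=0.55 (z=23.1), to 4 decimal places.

Cross-section at t=0.55: each vertex is (1-t)·p0[i] + t·p1[i].
  v1: (1-0.55)·(2.93,3.67) + 0.55·(3.19,3.23) = (3.0730,3.4280)
  v2: (1-0.55)·(-1.78,3.83) + 0.55·(-0.74,2.64) = (-1.2080,3.1755)
  v3: (1-0.55)·(-2.93,0.99) + 0.55·(-3.76,1.34) = (-3.3865,1.1825)
  v4: (1-0.55)·(-0.3,-2.02) + 0.55·(0.23,-2.2) = (-0.0085,-2.1190)
  v5: (1-0.55)·(1.53,-2.88) + 0.55·(2.21,-3.27) = (1.9040,-3.0945)
Shoelace sum Σ(x_i·y_{i+1} − x_{i+1}·y_i):
  i=1: 3.0730·3.1755 − -1.2080·3.4280 = +13.8993 (running +13.8993)
  i=2: -1.2080·1.1825 − -3.3865·3.1755 = +9.3254 (running +23.2247)
  i=3: -3.3865·-2.1190 − -0.0085·1.1825 = +7.1860 (running +30.4108)
  i=4: -0.0085·-3.0945 − 1.9040·-2.1190 = +4.0609 (running +34.4716)
  i=5: 1.9040·3.4280 − 3.0730·-3.0945 = +16.0363 (running +50.5079)
Area = |Σ|/2 = |50.5079|/2 = 25.2540

Area at t=0.55: 25.2540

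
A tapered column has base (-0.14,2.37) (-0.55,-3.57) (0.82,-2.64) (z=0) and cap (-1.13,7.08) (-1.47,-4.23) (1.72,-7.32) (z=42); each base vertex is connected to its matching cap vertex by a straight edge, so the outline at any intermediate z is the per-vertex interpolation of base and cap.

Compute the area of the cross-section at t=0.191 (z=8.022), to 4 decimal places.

Area at t=0.191: 5.9500

Cross-section at t=0.191: each vertex is (1-t)·p0[i] + t·p1[i].
  v1: (1-0.191)·(-0.14,2.37) + 0.191·(-1.13,7.08) = (-0.3291,3.2696)
  v2: (1-0.191)·(-0.55,-3.57) + 0.191·(-1.47,-4.23) = (-0.7257,-3.6961)
  v3: (1-0.191)·(0.82,-2.64) + 0.191·(1.72,-7.32) = (0.9919,-3.5339)
Shoelace sum Σ(x_i·y_{i+1} − x_{i+1}·y_i):
  i=1: -0.3291·-3.6961 − -0.7257·3.2696 = +3.5892 (running +3.5892)
  i=2: -0.7257·-3.5339 − 0.9919·-3.6961 = +6.2307 (running +9.8199)
  i=3: 0.9919·3.2696 − -0.3291·-3.5339 = +2.0802 (running +11.9000)
Area = |Σ|/2 = |11.9000|/2 = 5.9500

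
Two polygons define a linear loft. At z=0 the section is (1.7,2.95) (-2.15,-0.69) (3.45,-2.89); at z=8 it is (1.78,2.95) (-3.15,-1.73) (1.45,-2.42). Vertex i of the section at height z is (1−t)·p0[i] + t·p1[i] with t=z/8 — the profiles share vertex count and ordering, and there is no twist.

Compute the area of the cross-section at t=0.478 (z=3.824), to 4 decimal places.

Cross-section at t=0.478: each vertex is (1-t)·p0[i] + t·p1[i].
  v1: (1-0.478)·(1.7,2.95) + 0.478·(1.78,2.95) = (1.7382,2.9500)
  v2: (1-0.478)·(-2.15,-0.69) + 0.478·(-3.15,-1.73) = (-2.6280,-1.1871)
  v3: (1-0.478)·(3.45,-2.89) + 0.478·(1.45,-2.42) = (2.4940,-2.6653)
Shoelace sum Σ(x_i·y_{i+1} − x_{i+1}·y_i):
  i=1: 1.7382·-1.1871 − -2.6280·2.9500 = +5.6891 (running +5.6891)
  i=2: -2.6280·-2.6653 − 2.4940·-1.1871 = +9.9652 (running +15.6543)
  i=3: 2.4940·2.9500 − 1.7382·-2.6653 = +11.9903 (running +27.6446)
Area = |Σ|/2 = |27.6446|/2 = 13.8223

Area at t=0.478: 13.8223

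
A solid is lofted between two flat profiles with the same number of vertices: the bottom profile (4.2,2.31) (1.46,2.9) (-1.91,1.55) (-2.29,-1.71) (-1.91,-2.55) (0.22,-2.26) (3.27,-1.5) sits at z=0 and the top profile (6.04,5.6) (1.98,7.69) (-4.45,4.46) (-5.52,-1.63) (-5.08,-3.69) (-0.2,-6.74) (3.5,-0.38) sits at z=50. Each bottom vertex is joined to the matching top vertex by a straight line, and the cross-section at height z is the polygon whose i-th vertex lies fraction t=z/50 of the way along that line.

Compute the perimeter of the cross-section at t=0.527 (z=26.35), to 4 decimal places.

Cross-section at t=0.527: each vertex is (1-t)·p0[i] + t·p1[i].
  v1: (1-0.527)·(4.2,2.31) + 0.527·(6.04,5.6) = (5.1697,4.0438)
  v2: (1-0.527)·(1.46,2.9) + 0.527·(1.98,7.69) = (1.7340,5.4243)
  v3: (1-0.527)·(-1.91,1.55) + 0.527·(-4.45,4.46) = (-3.2486,3.0836)
  v4: (1-0.527)·(-2.29,-1.71) + 0.527·(-5.52,-1.63) = (-3.9922,-1.6678)
  v5: (1-0.527)·(-1.91,-2.55) + 0.527·(-5.08,-3.69) = (-3.5806,-3.1508)
  v6: (1-0.527)·(0.22,-2.26) + 0.527·(-0.2,-6.74) = (-0.0013,-4.6210)
  v7: (1-0.527)·(3.27,-1.5) + 0.527·(3.5,-0.38) = (3.3912,-0.9098)
Perimeter = Σ |v_{i+1} − v_i|:
  edge 1→2: √(-3.4356² + 1.3805²) = 3.7026 (running 3.7026)
  edge 2→3: √(-4.9826² + -2.3408²) = 5.5051 (running 9.2077)
  edge 3→4: √(-0.7436² + -4.7514²) = 4.8092 (running 14.0169)
  edge 4→5: √(0.4116² + -1.4829²) = 1.5390 (running 15.5559)
  edge 5→6: √(3.5793² + -1.4702²) = 3.8694 (running 19.4254)
  edge 6→7: √(3.3925² + 3.7112²) = 5.0282 (running 24.4535)
  edge 7→1: √(1.7785² + 4.9536²) = 5.2632 (running 29.7167)
Perimeter = 29.7167

Perimeter at t=0.527: 29.7167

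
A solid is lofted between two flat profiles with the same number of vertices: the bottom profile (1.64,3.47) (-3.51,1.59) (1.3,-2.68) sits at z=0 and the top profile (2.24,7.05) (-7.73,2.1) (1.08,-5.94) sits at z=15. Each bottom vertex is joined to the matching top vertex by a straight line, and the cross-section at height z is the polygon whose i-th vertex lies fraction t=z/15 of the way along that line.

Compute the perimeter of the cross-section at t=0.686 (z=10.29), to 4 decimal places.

Cross-section at t=0.686: each vertex is (1-t)·p0[i] + t·p1[i].
  v1: (1-0.686)·(1.64,3.47) + 0.686·(2.24,7.05) = (2.0516,5.9259)
  v2: (1-0.686)·(-3.51,1.59) + 0.686·(-7.73,2.1) = (-6.4049,1.9399)
  v3: (1-0.686)·(1.3,-2.68) + 0.686·(1.08,-5.94) = (1.1491,-4.9164)
Perimeter = Σ |v_{i+1} − v_i|:
  edge 1→2: √(-8.4565² + -3.9860²) = 9.3489 (running 9.3489)
  edge 2→3: √(7.5540² + -6.8562²) = 10.2015 (running 19.5504)
  edge 3→1: √(0.9025² + 10.8422²) = 10.8797 (running 30.4301)
Perimeter = 30.4301

Perimeter at t=0.686: 30.4301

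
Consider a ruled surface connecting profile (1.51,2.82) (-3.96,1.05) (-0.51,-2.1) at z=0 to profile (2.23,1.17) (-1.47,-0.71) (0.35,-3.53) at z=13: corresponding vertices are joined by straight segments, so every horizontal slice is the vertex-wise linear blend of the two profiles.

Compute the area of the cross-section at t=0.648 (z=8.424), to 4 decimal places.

Cross-section at t=0.648: each vertex is (1-t)·p0[i] + t·p1[i].
  v1: (1-0.648)·(1.51,2.82) + 0.648·(2.23,1.17) = (1.9766,1.7508)
  v2: (1-0.648)·(-3.96,1.05) + 0.648·(-1.47,-0.71) = (-2.3465,-0.0905)
  v3: (1-0.648)·(-0.51,-2.1) + 0.648·(0.35,-3.53) = (0.0473,-3.0266)
Shoelace sum Σ(x_i·y_{i+1} − x_{i+1}·y_i):
  i=1: 1.9766·-0.0905 − -2.3465·1.7508 = +3.9294 (running +3.9294)
  i=2: -2.3465·-3.0266 − 0.0473·-0.0905 = +7.1062 (running +11.0356)
  i=3: 0.0473·1.7508 − 1.9766·-3.0266 = +6.0651 (running +17.1007)
Area = |Σ|/2 = |17.1007|/2 = 8.5504

Area at t=0.648: 8.5504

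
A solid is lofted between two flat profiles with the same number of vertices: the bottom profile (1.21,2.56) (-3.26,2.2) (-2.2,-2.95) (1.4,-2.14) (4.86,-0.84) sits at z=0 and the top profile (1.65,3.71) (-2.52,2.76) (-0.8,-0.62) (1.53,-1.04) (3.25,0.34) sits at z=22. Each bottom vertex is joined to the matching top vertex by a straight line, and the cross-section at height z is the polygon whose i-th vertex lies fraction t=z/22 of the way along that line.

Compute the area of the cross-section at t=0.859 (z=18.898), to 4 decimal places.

Area at t=0.859: 18.9177

Cross-section at t=0.859: each vertex is (1-t)·p0[i] + t·p1[i].
  v1: (1-0.859)·(1.21,2.56) + 0.859·(1.65,3.71) = (1.5880,3.5478)
  v2: (1-0.859)·(-3.26,2.2) + 0.859·(-2.52,2.76) = (-2.6243,2.6810)
  v3: (1-0.859)·(-2.2,-2.95) + 0.859·(-0.8,-0.62) = (-0.9974,-0.9485)
  v4: (1-0.859)·(1.4,-2.14) + 0.859·(1.53,-1.04) = (1.5117,-1.1951)
  v5: (1-0.859)·(4.86,-0.84) + 0.859·(3.25,0.34) = (3.4770,0.1736)
Shoelace sum Σ(x_i·y_{i+1} − x_{i+1}·y_i):
  i=1: 1.5880·2.6810 − -2.6243·3.5478 = +13.5681 (running +13.5681)
  i=2: -2.6243·-0.9485 − -0.9974·2.6810 = +5.1633 (running +18.7315)
  i=3: -0.9974·-1.1951 − 1.5117·-0.9485 = +2.6259 (running +21.3573)
  i=4: 1.5117·0.1736 − 3.4770·-1.1951 = +4.4178 (running +25.7752)
  i=5: 3.4770·3.5478 − 1.5880·0.1736 = +12.0602 (running +37.8354)
Area = |Σ|/2 = |37.8354|/2 = 18.9177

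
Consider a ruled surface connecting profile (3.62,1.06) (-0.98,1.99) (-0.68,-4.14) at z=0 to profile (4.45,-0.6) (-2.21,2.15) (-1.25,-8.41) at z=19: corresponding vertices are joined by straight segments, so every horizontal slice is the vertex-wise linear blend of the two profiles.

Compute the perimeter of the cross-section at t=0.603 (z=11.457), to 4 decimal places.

Cross-section at t=0.603: each vertex is (1-t)·p0[i] + t·p1[i].
  v1: (1-0.603)·(3.62,1.06) + 0.603·(4.45,-0.6) = (4.1205,0.0590)
  v2: (1-0.603)·(-0.98,1.99) + 0.603·(-2.21,2.15) = (-1.7217,2.0865)
  v3: (1-0.603)·(-0.68,-4.14) + 0.603·(-1.25,-8.41) = (-1.0237,-6.7148)
Perimeter = Σ |v_{i+1} − v_i|:
  edge 1→2: √(-5.8422² + 2.0275²) = 6.1840 (running 6.1840)
  edge 2→3: √(0.6980² + -8.8013²) = 8.8289 (running 15.0129)
  edge 3→1: √(5.1442² + 6.7738²) = 8.5057 (running 23.5186)
Perimeter = 23.5186

Perimeter at t=0.603: 23.5186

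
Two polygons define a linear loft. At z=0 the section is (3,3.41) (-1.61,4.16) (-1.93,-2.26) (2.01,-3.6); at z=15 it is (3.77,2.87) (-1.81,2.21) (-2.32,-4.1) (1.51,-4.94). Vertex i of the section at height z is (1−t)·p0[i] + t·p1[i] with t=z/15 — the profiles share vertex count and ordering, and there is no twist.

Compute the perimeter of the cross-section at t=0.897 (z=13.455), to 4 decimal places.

Cross-section at t=0.897: each vertex is (1-t)·p0[i] + t·p1[i].
  v1: (1-0.897)·(3,3.41) + 0.897·(3.77,2.87) = (3.6907,2.9256)
  v2: (1-0.897)·(-1.61,4.16) + 0.897·(-1.81,2.21) = (-1.7894,2.4108)
  v3: (1-0.897)·(-1.93,-2.26) + 0.897·(-2.32,-4.1) = (-2.2798,-3.9105)
  v4: (1-0.897)·(2.01,-3.6) + 0.897·(1.51,-4.94) = (1.5615,-4.8020)
Perimeter = Σ |v_{i+1} − v_i|:
  edge 1→2: √(-5.4801² + -0.5148²) = 5.5042 (running 5.5042)
  edge 2→3: √(-0.4904² + -6.3213²) = 6.3403 (running 11.8445)
  edge 3→4: √(3.8413² + -0.8915²) = 3.9434 (running 15.7880)
  edge 4→1: √(2.1292² + 7.7276²) = 8.0156 (running 23.8035)
Perimeter = 23.8035

Perimeter at t=0.897: 23.8035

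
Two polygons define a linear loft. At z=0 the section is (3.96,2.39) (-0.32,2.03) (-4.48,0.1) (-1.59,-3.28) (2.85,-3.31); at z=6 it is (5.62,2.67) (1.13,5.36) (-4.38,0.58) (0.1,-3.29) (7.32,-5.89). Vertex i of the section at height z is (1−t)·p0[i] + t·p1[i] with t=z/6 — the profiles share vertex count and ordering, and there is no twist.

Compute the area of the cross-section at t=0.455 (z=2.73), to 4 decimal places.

Area at t=0.455: 49.8387

Cross-section at t=0.455: each vertex is (1-t)·p0[i] + t·p1[i].
  v1: (1-0.455)·(3.96,2.39) + 0.455·(5.62,2.67) = (4.7153,2.5174)
  v2: (1-0.455)·(-0.32,2.03) + 0.455·(1.13,5.36) = (0.3397,3.5451)
  v3: (1-0.455)·(-4.48,0.1) + 0.455·(-4.38,0.58) = (-4.4345,0.3184)
  v4: (1-0.455)·(-1.59,-3.28) + 0.455·(0.1,-3.29) = (-0.8210,-3.2845)
  v5: (1-0.455)·(2.85,-3.31) + 0.455·(7.32,-5.89) = (4.8839,-4.4839)
Shoelace sum Σ(x_i·y_{i+1} − x_{i+1}·y_i):
  i=1: 4.7153·3.5451 − 0.3397·2.5174 = +15.8612 (running +15.8612)
  i=2: 0.3397·0.3184 − -4.4345·3.5451 = +15.8291 (running +31.6903)
  i=3: -4.4345·-3.2845 − -0.8210·0.3184 = +14.8268 (running +46.5171)
  i=4: -0.8210·-4.4839 − 4.8839·-3.2845 = +19.7228 (running +66.2398)
  i=5: 4.8839·2.5174 − 4.7153·-4.4839 = +33.4375 (running +99.6774)
Area = |Σ|/2 = |99.6774|/2 = 49.8387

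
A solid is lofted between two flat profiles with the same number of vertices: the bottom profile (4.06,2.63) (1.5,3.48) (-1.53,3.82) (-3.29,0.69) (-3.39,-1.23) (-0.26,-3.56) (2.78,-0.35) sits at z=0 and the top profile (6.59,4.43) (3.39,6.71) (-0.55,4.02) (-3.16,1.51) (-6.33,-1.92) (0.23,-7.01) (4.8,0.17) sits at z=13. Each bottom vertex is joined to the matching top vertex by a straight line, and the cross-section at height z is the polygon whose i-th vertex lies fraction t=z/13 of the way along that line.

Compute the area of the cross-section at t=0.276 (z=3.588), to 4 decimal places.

Area at t=0.276: 46.5161

Cross-section at t=0.276: each vertex is (1-t)·p0[i] + t·p1[i].
  v1: (1-0.276)·(4.06,2.63) + 0.276·(6.59,4.43) = (4.7583,3.1268)
  v2: (1-0.276)·(1.5,3.48) + 0.276·(3.39,6.71) = (2.0216,4.3715)
  v3: (1-0.276)·(-1.53,3.82) + 0.276·(-0.55,4.02) = (-1.2595,3.8752)
  v4: (1-0.276)·(-3.29,0.69) + 0.276·(-3.16,1.51) = (-3.2541,0.9163)
  v5: (1-0.276)·(-3.39,-1.23) + 0.276·(-6.33,-1.92) = (-4.2014,-1.4204)
  v6: (1-0.276)·(-0.26,-3.56) + 0.276·(0.23,-7.01) = (-0.1248,-4.5122)
  v7: (1-0.276)·(2.78,-0.35) + 0.276·(4.8,0.17) = (3.3375,-0.2065)
Shoelace sum Σ(x_i·y_{i+1} − x_{i+1}·y_i):
  i=1: 4.7583·4.3715 − 2.0216·3.1268 = +14.4795 (running +14.4795)
  i=2: 2.0216·3.8752 − -1.2595·4.3715 = +13.3402 (running +27.8197)
  i=3: -1.2595·0.9163 − -3.2541·3.8752 = +11.4562 (running +39.2759)
  i=4: -3.2541·-1.4204 − -4.2014·0.9163 = +8.4721 (running +47.7481)
  i=5: -4.2014·-4.5122 − -0.1248·-1.4204 = +18.7805 (running +66.5286)
  i=6: -0.1248·-0.2065 − 3.3375·-4.5122 = +15.0853 (running +81.6139)
  i=7: 3.3375·3.1268 − 4.7583·-0.2065 = +11.4182 (running +93.0322)
Area = |Σ|/2 = |93.0322|/2 = 46.5161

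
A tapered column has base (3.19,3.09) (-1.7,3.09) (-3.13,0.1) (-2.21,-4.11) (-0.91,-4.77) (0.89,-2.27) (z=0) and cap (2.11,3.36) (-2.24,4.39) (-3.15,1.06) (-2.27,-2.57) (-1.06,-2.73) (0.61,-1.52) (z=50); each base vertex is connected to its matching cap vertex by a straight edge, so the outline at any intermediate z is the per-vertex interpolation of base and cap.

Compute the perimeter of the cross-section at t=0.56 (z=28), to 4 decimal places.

Cross-section at t=0.56: each vertex is (1-t)·p0[i] + t·p1[i].
  v1: (1-0.56)·(3.19,3.09) + 0.56·(2.11,3.36) = (2.5852,3.2412)
  v2: (1-0.56)·(-1.7,3.09) + 0.56·(-2.24,4.39) = (-2.0024,3.8180)
  v3: (1-0.56)·(-3.13,0.1) + 0.56·(-3.15,1.06) = (-3.1412,0.6376)
  v4: (1-0.56)·(-2.21,-4.11) + 0.56·(-2.27,-2.57) = (-2.2436,-3.2476)
  v5: (1-0.56)·(-0.91,-4.77) + 0.56·(-1.06,-2.73) = (-0.9940,-3.6276)
  v6: (1-0.56)·(0.89,-2.27) + 0.56·(0.61,-1.52) = (0.7332,-1.8500)
Perimeter = Σ |v_{i+1} − v_i|:
  edge 1→2: √(-4.5876² + 0.5768²) = 4.6237 (running 4.6237)
  edge 2→3: √(-1.1388² + -3.1804²) = 3.3781 (running 8.0019)
  edge 3→4: √(0.8976² + -3.8852²) = 3.9875 (running 11.9894)
  edge 4→5: √(1.2496² + -0.3800²) = 1.3061 (running 13.2955)
  edge 5→6: √(1.7272² + 1.7776²) = 2.4785 (running 15.7740)
  edge 6→1: √(1.8520² + 5.0912²) = 5.4176 (running 21.1916)
Perimeter = 21.1916

Perimeter at t=0.56: 21.1916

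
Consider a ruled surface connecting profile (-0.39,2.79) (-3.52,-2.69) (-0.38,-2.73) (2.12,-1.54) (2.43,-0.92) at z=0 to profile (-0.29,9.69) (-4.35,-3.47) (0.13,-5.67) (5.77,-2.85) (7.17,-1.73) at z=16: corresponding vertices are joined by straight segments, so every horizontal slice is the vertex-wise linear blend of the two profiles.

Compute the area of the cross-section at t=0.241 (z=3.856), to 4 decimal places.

Area at t=0.241: 29.6221

Cross-section at t=0.241: each vertex is (1-t)·p0[i] + t·p1[i].
  v1: (1-0.241)·(-0.39,2.79) + 0.241·(-0.29,9.69) = (-0.3659,4.4529)
  v2: (1-0.241)·(-3.52,-2.69) + 0.241·(-4.35,-3.47) = (-3.7200,-2.8780)
  v3: (1-0.241)·(-0.38,-2.73) + 0.241·(0.13,-5.67) = (-0.2571,-3.4385)
  v4: (1-0.241)·(2.12,-1.54) + 0.241·(5.77,-2.85) = (2.9996,-1.8557)
  v5: (1-0.241)·(2.43,-0.92) + 0.241·(7.17,-1.73) = (3.5723,-1.1152)
Shoelace sum Σ(x_i·y_{i+1} − x_{i+1}·y_i):
  i=1: -0.3659·-2.8780 − -3.7200·4.4529 = +17.6180 (running +17.6180)
  i=2: -3.7200·-3.4385 − -0.2571·-2.8780 = +12.0516 (running +29.6695)
  i=3: -0.2571·-1.8557 − 2.9996·-3.4385 = +10.7915 (running +40.4610)
  i=4: 2.9996·-1.1152 − 3.5723·-1.8557 = +3.2840 (running +43.7450)
  i=5: 3.5723·4.4529 − -0.3659·-1.1152 = +15.4992 (running +59.2443)
Area = |Σ|/2 = |59.2443|/2 = 29.6221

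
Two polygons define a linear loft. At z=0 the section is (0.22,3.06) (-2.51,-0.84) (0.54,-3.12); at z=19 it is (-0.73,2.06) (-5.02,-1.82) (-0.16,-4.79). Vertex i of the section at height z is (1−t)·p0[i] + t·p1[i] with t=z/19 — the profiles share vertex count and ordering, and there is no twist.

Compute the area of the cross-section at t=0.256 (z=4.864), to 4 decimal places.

Cross-section at t=0.256: each vertex is (1-t)·p0[i] + t·p1[i].
  v1: (1-0.256)·(0.22,3.06) + 0.256·(-0.73,2.06) = (-0.0232,2.8040)
  v2: (1-0.256)·(-2.51,-0.84) + 0.256·(-5.02,-1.82) = (-3.1526,-1.0909)
  v3: (1-0.256)·(0.54,-3.12) + 0.256·(-0.16,-4.79) = (0.3608,-3.5475)
Shoelace sum Σ(x_i·y_{i+1} − x_{i+1}·y_i):
  i=1: -0.0232·-1.0909 − -3.1526·2.8040 = +8.8651 (running +8.8651)
  i=2: -3.1526·-3.5475 − 0.3608·-1.0909 = +11.5774 (running +20.4424)
  i=3: 0.3608·2.8040 − -0.0232·-3.5475 = +0.9294 (running +21.3718)
Area = |Σ|/2 = |21.3718|/2 = 10.6859

Area at t=0.256: 10.6859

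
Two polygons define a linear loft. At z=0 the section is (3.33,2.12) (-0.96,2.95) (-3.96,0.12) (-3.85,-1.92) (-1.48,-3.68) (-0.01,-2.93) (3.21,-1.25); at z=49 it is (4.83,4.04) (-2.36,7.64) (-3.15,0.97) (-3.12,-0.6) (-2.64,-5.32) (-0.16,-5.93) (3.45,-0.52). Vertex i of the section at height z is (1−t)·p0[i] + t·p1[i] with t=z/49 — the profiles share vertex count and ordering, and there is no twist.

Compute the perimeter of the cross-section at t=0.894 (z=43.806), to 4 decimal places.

Perimeter at t=0.894: 33.2393

Cross-section at t=0.894: each vertex is (1-t)·p0[i] + t·p1[i].
  v1: (1-0.894)·(3.33,2.12) + 0.894·(4.83,4.04) = (4.6710,3.8365)
  v2: (1-0.894)·(-0.96,2.95) + 0.894·(-2.36,7.64) = (-2.2116,7.1429)
  v3: (1-0.894)·(-3.96,0.12) + 0.894·(-3.15,0.97) = (-3.2359,0.8799)
  v4: (1-0.894)·(-3.85,-1.92) + 0.894·(-3.12,-0.6) = (-3.1974,-0.7399)
  v5: (1-0.894)·(-1.48,-3.68) + 0.894·(-2.64,-5.32) = (-2.5170,-5.1462)
  v6: (1-0.894)·(-0.01,-2.93) + 0.894·(-0.16,-5.93) = (-0.1441,-5.6120)
  v7: (1-0.894)·(3.21,-1.25) + 0.894·(3.45,-0.52) = (3.4246,-0.5974)
Perimeter = Σ |v_{i+1} − v_i|:
  edge 1→2: √(-6.8826² + 3.3064²) = 7.6356 (running 7.6356)
  edge 2→3: √(-1.0243² + -6.2630²) = 6.3462 (running 13.9818)
  edge 3→4: √(0.0385² + -1.6198²) = 1.6203 (running 15.6020)
  edge 4→5: √(0.6803² + -4.4062²) = 4.4585 (running 20.0605)
  edge 5→6: √(2.3729² + -0.4658²) = 2.4182 (running 22.4787)
  edge 6→7: √(3.5687² + 5.0146²) = 6.1548 (running 28.6335)
  edge 7→1: √(1.2464² + 4.4339²) = 4.6057 (running 33.2393)
Perimeter = 33.2393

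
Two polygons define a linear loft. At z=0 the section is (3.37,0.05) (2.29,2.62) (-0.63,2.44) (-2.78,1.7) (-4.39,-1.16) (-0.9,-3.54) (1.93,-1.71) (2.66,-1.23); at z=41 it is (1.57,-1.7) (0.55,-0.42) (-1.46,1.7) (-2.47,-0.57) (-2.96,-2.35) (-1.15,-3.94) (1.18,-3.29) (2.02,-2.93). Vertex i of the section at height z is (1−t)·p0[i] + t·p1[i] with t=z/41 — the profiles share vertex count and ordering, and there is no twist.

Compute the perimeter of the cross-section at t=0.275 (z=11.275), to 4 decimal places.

Cross-section at t=0.275: each vertex is (1-t)·p0[i] + t·p1[i].
  v1: (1-0.275)·(3.37,0.05) + 0.275·(1.57,-1.7) = (2.8750,-0.4313)
  v2: (1-0.275)·(2.29,2.62) + 0.275·(0.55,-0.42) = (1.8115,1.7840)
  v3: (1-0.275)·(-0.63,2.44) + 0.275·(-1.46,1.7) = (-0.8582,2.2365)
  v4: (1-0.275)·(-2.78,1.7) + 0.275·(-2.47,-0.57) = (-2.6947,1.0757)
  v5: (1-0.275)·(-4.39,-1.16) + 0.275·(-2.96,-2.35) = (-3.9967,-1.4872)
  v6: (1-0.275)·(-0.9,-3.54) + 0.275·(-1.15,-3.94) = (-0.9688,-3.6500)
  v7: (1-0.275)·(1.93,-1.71) + 0.275·(1.18,-3.29) = (1.7237,-2.1445)
  v8: (1-0.275)·(2.66,-1.23) + 0.275·(2.02,-2.93) = (2.4840,-1.6975)
Perimeter = Σ |v_{i+1} − v_i|:
  edge 1→2: √(-1.0635² + 2.2153²) = 2.4573 (running 2.4573)
  edge 2→3: √(-2.6698² + 0.4525²) = 2.7078 (running 5.1651)
  edge 3→4: √(-1.8365² + -1.1607²) = 2.1726 (running 7.3377)
  edge 4→5: √(-1.3020² + -2.5630²) = 2.8747 (running 10.2125)
  edge 5→6: √(3.0280² + -2.1628²) = 3.7211 (running 13.9335)
  edge 6→7: √(2.6925² + 1.5055²) = 3.0848 (running 17.0183)
  edge 7→8: √(0.7603² + 0.4470²) = 0.8819 (running 17.9003)
  edge 8→1: √(0.3910² + 1.2662²) = 1.3252 (running 19.2255)
Perimeter = 19.2255

Perimeter at t=0.275: 19.2255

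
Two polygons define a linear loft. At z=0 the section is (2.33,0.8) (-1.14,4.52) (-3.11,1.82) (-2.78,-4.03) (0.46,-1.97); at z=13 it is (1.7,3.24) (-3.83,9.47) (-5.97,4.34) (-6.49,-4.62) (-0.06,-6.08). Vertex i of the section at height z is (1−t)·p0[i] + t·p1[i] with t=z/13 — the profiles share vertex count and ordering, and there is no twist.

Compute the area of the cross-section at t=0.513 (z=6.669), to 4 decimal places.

Area at t=0.513: 53.3663

Cross-section at t=0.513: each vertex is (1-t)·p0[i] + t·p1[i].
  v1: (1-0.513)·(2.33,0.8) + 0.513·(1.7,3.24) = (2.0068,2.0517)
  v2: (1-0.513)·(-1.14,4.52) + 0.513·(-3.83,9.47) = (-2.5200,7.0594)
  v3: (1-0.513)·(-3.11,1.82) + 0.513·(-5.97,4.34) = (-4.5772,3.1128)
  v4: (1-0.513)·(-2.78,-4.03) + 0.513·(-6.49,-4.62) = (-4.6832,-4.3327)
  v5: (1-0.513)·(0.46,-1.97) + 0.513·(-0.06,-6.08) = (0.1932,-4.0784)
Shoelace sum Σ(x_i·y_{i+1} − x_{i+1}·y_i):
  i=1: 2.0068·7.0594 − -2.5200·2.0517 = +19.3370 (running +19.3370)
  i=2: -2.5200·3.1128 − -4.5772·7.0594 = +24.4679 (running +43.8049)
  i=3: -4.5772·-4.3327 − -4.6832·3.1128 = +34.4092 (running +78.2141)
  i=4: -4.6832·-4.0784 − 0.1932·-4.3327 = +19.9375 (running +98.1516)
  i=5: 0.1932·2.0517 − 2.0068·-4.0784 = +8.5811 (running +106.7327)
Area = |Σ|/2 = |106.7327|/2 = 53.3663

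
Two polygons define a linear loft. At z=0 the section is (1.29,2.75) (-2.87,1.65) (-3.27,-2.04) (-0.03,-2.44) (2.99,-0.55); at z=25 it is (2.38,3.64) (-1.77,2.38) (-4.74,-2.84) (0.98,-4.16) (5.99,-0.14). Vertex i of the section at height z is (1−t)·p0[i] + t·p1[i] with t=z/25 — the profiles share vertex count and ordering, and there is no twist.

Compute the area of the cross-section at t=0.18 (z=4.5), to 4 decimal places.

Cross-section at t=0.18: each vertex is (1-t)·p0[i] + t·p1[i].
  v1: (1-0.18)·(1.29,2.75) + 0.18·(2.38,3.64) = (1.4862,2.9102)
  v2: (1-0.18)·(-2.87,1.65) + 0.18·(-1.77,2.38) = (-2.6720,1.7814)
  v3: (1-0.18)·(-3.27,-2.04) + 0.18·(-4.74,-2.84) = (-3.5346,-2.1840)
  v4: (1-0.18)·(-0.03,-2.44) + 0.18·(0.98,-4.16) = (0.1518,-2.7496)
  v5: (1-0.18)·(2.99,-0.55) + 0.18·(5.99,-0.14) = (3.5300,-0.4762)
Shoelace sum Σ(x_i·y_{i+1} − x_{i+1}·y_i):
  i=1: 1.4862·1.7814 − -2.6720·2.9102 = +10.4236 (running +10.4236)
  i=2: -2.6720·-2.1840 − -3.5346·1.7814 = +12.1322 (running +22.5558)
  i=3: -3.5346·-2.7496 − 0.1518·-2.1840 = +10.0503 (running +32.6060)
  i=4: 0.1518·-0.4762 − 3.5300·-2.7496 = +9.6338 (running +42.2398)
  i=5: 3.5300·2.9102 − 1.4862·-0.4762 = +10.9807 (running +53.2206)
Area = |Σ|/2 = |53.2206|/2 = 26.6103

Area at t=0.18: 26.6103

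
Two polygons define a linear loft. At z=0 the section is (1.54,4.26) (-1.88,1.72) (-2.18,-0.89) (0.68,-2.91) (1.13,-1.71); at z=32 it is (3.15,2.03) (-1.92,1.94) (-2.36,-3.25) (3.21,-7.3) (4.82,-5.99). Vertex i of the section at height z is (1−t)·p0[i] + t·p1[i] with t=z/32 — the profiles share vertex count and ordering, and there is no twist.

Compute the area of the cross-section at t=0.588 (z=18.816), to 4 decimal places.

Cross-section at t=0.588: each vertex is (1-t)·p0[i] + t·p1[i].
  v1: (1-0.588)·(1.54,4.26) + 0.588·(3.15,2.03) = (2.4867,2.9488)
  v2: (1-0.588)·(-1.88,1.72) + 0.588·(-1.92,1.94) = (-1.9035,1.8494)
  v3: (1-0.588)·(-2.18,-0.89) + 0.588·(-2.36,-3.25) = (-2.2858,-2.2777)
  v4: (1-0.588)·(0.68,-2.91) + 0.588·(3.21,-7.3) = (2.1676,-5.4913)
  v5: (1-0.588)·(1.13,-1.71) + 0.588·(4.82,-5.99) = (3.2997,-4.2266)
Shoelace sum Σ(x_i·y_{i+1} − x_{i+1}·y_i):
  i=1: 2.4867·1.8494 − -1.9035·2.9488 = +10.2118 (running +10.2118)
  i=2: -1.9035·-2.2777 − -2.2858·1.8494 = +8.5630 (running +18.7747)
  i=3: -2.2858·-5.4913 − 2.1676·-2.2777 = +17.4895 (running +36.2642)
  i=4: 2.1676·-4.2266 − 3.2997·-5.4913 = +8.9580 (running +45.2222)
  i=5: 3.2997·2.9488 − 2.4867·-4.2266 = +20.2404 (running +65.4626)
Area = |Σ|/2 = |65.4626|/2 = 32.7313

Area at t=0.588: 32.7313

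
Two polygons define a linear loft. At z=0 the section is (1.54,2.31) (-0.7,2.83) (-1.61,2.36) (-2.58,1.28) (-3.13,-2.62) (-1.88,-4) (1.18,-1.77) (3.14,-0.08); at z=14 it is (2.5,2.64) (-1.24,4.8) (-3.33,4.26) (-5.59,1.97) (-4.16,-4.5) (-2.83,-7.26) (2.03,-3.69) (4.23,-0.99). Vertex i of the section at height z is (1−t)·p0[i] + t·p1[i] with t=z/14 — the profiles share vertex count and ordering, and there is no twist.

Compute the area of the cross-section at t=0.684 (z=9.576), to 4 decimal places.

Cross-section at t=0.684: each vertex is (1-t)·p0[i] + t·p1[i].
  v1: (1-0.684)·(1.54,2.31) + 0.684·(2.5,2.64) = (2.1966,2.5357)
  v2: (1-0.684)·(-0.7,2.83) + 0.684·(-1.24,4.8) = (-1.0694,4.1775)
  v3: (1-0.684)·(-1.61,2.36) + 0.684·(-3.33,4.26) = (-2.7865,3.6596)
  v4: (1-0.684)·(-2.58,1.28) + 0.684·(-5.59,1.97) = (-4.6388,1.7520)
  v5: (1-0.684)·(-3.13,-2.62) + 0.684·(-4.16,-4.5) = (-3.8345,-3.9059)
  v6: (1-0.684)·(-1.88,-4) + 0.684·(-2.83,-7.26) = (-2.5298,-6.2298)
  v7: (1-0.684)·(1.18,-1.77) + 0.684·(2.03,-3.69) = (1.7614,-3.0833)
  v8: (1-0.684)·(3.14,-0.08) + 0.684·(4.23,-0.99) = (3.8856,-0.7024)
Shoelace sum Σ(x_i·y_{i+1} − x_{i+1}·y_i):
  i=1: 2.1966·4.1775 − -1.0694·2.5357 = +11.8880 (running +11.8880)
  i=2: -1.0694·3.6596 − -2.7865·4.1775 = +7.7270 (running +19.6151)
  i=3: -2.7865·1.7520 − -4.6388·3.6596 = +12.0945 (running +31.7095)
  i=4: -4.6388·-3.9059 − -3.8345·1.7520 = +24.8369 (running +56.5464)
  i=5: -3.8345·-6.2298 − -2.5298·-3.9059 = +14.0072 (running +70.5537)
  i=6: -2.5298·-3.0833 − 1.7614·-6.2298 = +18.7733 (running +89.3270)
  i=7: 1.7614·-0.7024 − 3.8856·-3.0833 = +10.7430 (running +100.0700)
  i=8: 3.8856·2.5357 − 2.1966·-0.7024 = +11.3957 (running +111.4657)
Area = |Σ|/2 = |111.4657|/2 = 55.7328

Area at t=0.684: 55.7328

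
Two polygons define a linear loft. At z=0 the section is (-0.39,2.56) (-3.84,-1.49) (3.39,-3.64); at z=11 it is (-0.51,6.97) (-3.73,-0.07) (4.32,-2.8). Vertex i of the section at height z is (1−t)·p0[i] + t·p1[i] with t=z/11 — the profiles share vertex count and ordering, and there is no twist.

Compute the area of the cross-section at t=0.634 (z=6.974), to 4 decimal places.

Cross-section at t=0.634: each vertex is (1-t)·p0[i] + t·p1[i].
  v1: (1-0.634)·(-0.39,2.56) + 0.634·(-0.51,6.97) = (-0.4661,5.3559)
  v2: (1-0.634)·(-3.84,-1.49) + 0.634·(-3.73,-0.07) = (-3.7703,-0.5897)
  v3: (1-0.634)·(3.39,-3.64) + 0.634·(4.32,-2.8) = (3.9796,-3.1074)
Shoelace sum Σ(x_i·y_{i+1} − x_{i+1}·y_i):
  i=1: -0.4661·-0.5897 − -3.7703·5.3559 = +20.4681 (running +20.4681)
  i=2: -3.7703·-3.1074 − 3.9796·-0.5897 = +14.0627 (running +34.5309)
  i=3: 3.9796·5.3559 − -0.4661·-3.1074 = +19.8663 (running +54.3972)
Area = |Σ|/2 = |54.3972|/2 = 27.1986

Area at t=0.634: 27.1986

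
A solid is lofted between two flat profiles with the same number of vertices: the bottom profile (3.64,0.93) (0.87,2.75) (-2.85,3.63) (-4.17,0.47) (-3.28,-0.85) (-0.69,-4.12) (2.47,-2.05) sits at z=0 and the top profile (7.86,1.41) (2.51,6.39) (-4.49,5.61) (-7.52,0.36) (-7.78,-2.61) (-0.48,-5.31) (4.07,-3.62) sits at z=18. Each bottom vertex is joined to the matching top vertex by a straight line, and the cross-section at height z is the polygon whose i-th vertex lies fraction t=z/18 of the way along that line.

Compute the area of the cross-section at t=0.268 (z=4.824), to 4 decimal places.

Area at t=0.268: 55.3837

Cross-section at t=0.268: each vertex is (1-t)·p0[i] + t·p1[i].
  v1: (1-0.268)·(3.64,0.93) + 0.268·(7.86,1.41) = (4.7710,1.0586)
  v2: (1-0.268)·(0.87,2.75) + 0.268·(2.51,6.39) = (1.3095,3.7255)
  v3: (1-0.268)·(-2.85,3.63) + 0.268·(-4.49,5.61) = (-3.2895,4.1606)
  v4: (1-0.268)·(-4.17,0.47) + 0.268·(-7.52,0.36) = (-5.0678,0.4405)
  v5: (1-0.268)·(-3.28,-0.85) + 0.268·(-7.78,-2.61) = (-4.4860,-1.3217)
  v6: (1-0.268)·(-0.69,-4.12) + 0.268·(-0.48,-5.31) = (-0.6337,-4.4389)
  v7: (1-0.268)·(2.47,-2.05) + 0.268·(4.07,-3.62) = (2.8988,-2.4708)
Shoelace sum Σ(x_i·y_{i+1} − x_{i+1}·y_i):
  i=1: 4.7710·3.7255 − 1.3095·1.0586 = +16.3880 (running +16.3880)
  i=2: 1.3095·4.1606 − -3.2895·3.7255 = +17.7036 (running +34.0916)
  i=3: -3.2895·0.4405 − -5.0678·4.1606 = +19.6362 (running +53.7278)
  i=4: -5.0678·-1.3217 − -4.4860·0.4405 = +8.6742 (running +62.4020)
  i=5: -4.4860·-4.4389 − -0.6337·-1.3217 = +19.0754 (running +81.4774)
  i=6: -0.6337·-2.4708 − 2.8988·-4.4389 = +14.4333 (running +95.9107)
  i=7: 2.8988·1.0586 − 4.7710·-2.4708 = +14.8567 (running +110.7674)
Area = |Σ|/2 = |110.7674|/2 = 55.3837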